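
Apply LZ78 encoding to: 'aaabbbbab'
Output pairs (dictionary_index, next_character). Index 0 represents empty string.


LZ78 encoding steps:
Dictionary: {0: ''}
Step 1: w='' (idx 0), next='a' -> output (0, 'a'), add 'a' as idx 1
Step 2: w='a' (idx 1), next='a' -> output (1, 'a'), add 'aa' as idx 2
Step 3: w='' (idx 0), next='b' -> output (0, 'b'), add 'b' as idx 3
Step 4: w='b' (idx 3), next='b' -> output (3, 'b'), add 'bb' as idx 4
Step 5: w='b' (idx 3), next='a' -> output (3, 'a'), add 'ba' as idx 5
Step 6: w='b' (idx 3), end of input -> output (3, '')


Encoded: [(0, 'a'), (1, 'a'), (0, 'b'), (3, 'b'), (3, 'a'), (3, '')]


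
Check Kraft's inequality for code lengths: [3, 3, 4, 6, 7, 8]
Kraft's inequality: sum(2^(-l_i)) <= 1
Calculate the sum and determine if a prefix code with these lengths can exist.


Sum = 2^(-3) + 2^(-3) + 2^(-4) + 2^(-6) + 2^(-7) + 2^(-8)
    = 0.125 + 0.125 + 0.0625 + 0.015625 + 0.0078125 + 0.00390625
    = 87/256 = 0.33984375
Since 0.33984375 <= 1, Kraft's inequality IS satisfied.
A prefix code with these lengths CAN exist.

Kraft sum = 0.33984375. Satisfied.


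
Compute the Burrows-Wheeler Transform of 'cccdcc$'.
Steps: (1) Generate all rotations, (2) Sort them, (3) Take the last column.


Rotations (sorted):
  0: $cccdcc -> last char: c
  1: c$cccdc -> last char: c
  2: cc$cccd -> last char: d
  3: cccdcc$ -> last char: $
  4: ccdcc$c -> last char: c
  5: cdcc$cc -> last char: c
  6: dcc$ccc -> last char: c


BWT = ccd$ccc


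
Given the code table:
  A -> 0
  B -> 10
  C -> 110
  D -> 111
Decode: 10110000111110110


Decoding:
10 -> B
110 -> C
0 -> A
0 -> A
0 -> A
111 -> D
110 -> C
110 -> C


Result: BCAAADCC


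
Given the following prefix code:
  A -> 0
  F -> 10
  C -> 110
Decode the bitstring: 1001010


Decoding step by step:
Bits 10 -> F
Bits 0 -> A
Bits 10 -> F
Bits 10 -> F


Decoded message: FAFF


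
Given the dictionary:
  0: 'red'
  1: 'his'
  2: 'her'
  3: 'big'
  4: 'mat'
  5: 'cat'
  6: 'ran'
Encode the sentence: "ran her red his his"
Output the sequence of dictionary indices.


Look up each word in the dictionary:
  'ran' -> 6
  'her' -> 2
  'red' -> 0
  'his' -> 1
  'his' -> 1

Encoded: [6, 2, 0, 1, 1]


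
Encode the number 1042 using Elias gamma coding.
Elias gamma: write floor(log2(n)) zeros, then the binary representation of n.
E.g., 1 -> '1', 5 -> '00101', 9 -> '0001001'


num_bits = floor(log2(1042)) + 1 = 11
leading_zeros = num_bits - 1 = 10
binary(1042) = 10000010010

Elias gamma(1042) = '0000000000' + '10000010010' = 000000000010000010010 (21 bits)


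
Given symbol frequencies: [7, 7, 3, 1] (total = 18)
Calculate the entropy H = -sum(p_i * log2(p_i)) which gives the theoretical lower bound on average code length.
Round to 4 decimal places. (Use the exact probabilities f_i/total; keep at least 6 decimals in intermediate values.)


Per-symbol terms -p_i * log2(p_i) with p_i = f_i/18:
  p = 7/18 = 0.388889: log2(p) = -1.362570, -p*log2(p) = 0.529888
  p = 7/18 = 0.388889: log2(p) = -1.362570, -p*log2(p) = 0.529888
  p = 3/18 = 0.166667: log2(p) = -2.584963, -p*log2(p) = 0.430827
  p = 1/18 = 0.055556: log2(p) = -4.169925, -p*log2(p) = 0.231663
H = 0.529888 + 0.529888 + 0.430827 + 0.231663 = 1.722266

H = 1.7223 bits/symbol


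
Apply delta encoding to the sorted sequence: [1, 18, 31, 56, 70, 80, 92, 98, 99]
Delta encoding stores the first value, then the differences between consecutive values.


First value: 1
Deltas:
  18 - 1 = 17
  31 - 18 = 13
  56 - 31 = 25
  70 - 56 = 14
  80 - 70 = 10
  92 - 80 = 12
  98 - 92 = 6
  99 - 98 = 1


Delta encoded: [1, 17, 13, 25, 14, 10, 12, 6, 1]


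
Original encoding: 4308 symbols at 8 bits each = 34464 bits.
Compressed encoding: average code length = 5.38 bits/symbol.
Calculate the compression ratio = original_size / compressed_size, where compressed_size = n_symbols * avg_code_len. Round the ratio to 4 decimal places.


original_size = n_symbols * orig_bits = 4308 * 8 = 34464 bits
compressed_size = n_symbols * avg_code_len = 4308 * 5.38 = 23177.04 bits
ratio = original_size / compressed_size = 34464 / 23177.04 = 1.487

Compression ratio = 1.487


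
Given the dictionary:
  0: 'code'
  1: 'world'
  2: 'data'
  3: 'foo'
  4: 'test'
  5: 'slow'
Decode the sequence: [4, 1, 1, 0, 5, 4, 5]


Look up each index in the dictionary:
  4 -> 'test'
  1 -> 'world'
  1 -> 'world'
  0 -> 'code'
  5 -> 'slow'
  4 -> 'test'
  5 -> 'slow'

Decoded: "test world world code slow test slow"


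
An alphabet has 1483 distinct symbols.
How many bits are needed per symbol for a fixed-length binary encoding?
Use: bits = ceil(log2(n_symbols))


log2(1483) = 10.5343
Bracket: 2^10 = 1024 < 1483 <= 2^11 = 2048
So ceil(log2(1483)) = 11

bits = ceil(log2(1483)) = ceil(10.5343) = 11 bits


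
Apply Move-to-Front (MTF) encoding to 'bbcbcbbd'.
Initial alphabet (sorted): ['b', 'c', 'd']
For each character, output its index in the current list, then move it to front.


MTF encoding:
'b': index 0 in ['b', 'c', 'd'] -> ['b', 'c', 'd']
'b': index 0 in ['b', 'c', 'd'] -> ['b', 'c', 'd']
'c': index 1 in ['b', 'c', 'd'] -> ['c', 'b', 'd']
'b': index 1 in ['c', 'b', 'd'] -> ['b', 'c', 'd']
'c': index 1 in ['b', 'c', 'd'] -> ['c', 'b', 'd']
'b': index 1 in ['c', 'b', 'd'] -> ['b', 'c', 'd']
'b': index 0 in ['b', 'c', 'd'] -> ['b', 'c', 'd']
'd': index 2 in ['b', 'c', 'd'] -> ['d', 'b', 'c']


Output: [0, 0, 1, 1, 1, 1, 0, 2]


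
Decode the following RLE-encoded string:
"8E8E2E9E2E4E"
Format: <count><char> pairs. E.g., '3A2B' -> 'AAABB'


Expanding each <count><char> pair:
  8E -> 'EEEEEEEE'
  8E -> 'EEEEEEEE'
  2E -> 'EE'
  9E -> 'EEEEEEEEE'
  2E -> 'EE'
  4E -> 'EEEE'

Decoded = EEEEEEEEEEEEEEEEEEEEEEEEEEEEEEEEE


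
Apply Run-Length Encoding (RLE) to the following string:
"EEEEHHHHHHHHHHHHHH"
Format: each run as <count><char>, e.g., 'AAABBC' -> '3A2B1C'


Scanning runs left to right:
  i=0: run of 'E' x 4 -> '4E'
  i=4: run of 'H' x 14 -> '14H'

RLE = 4E14H


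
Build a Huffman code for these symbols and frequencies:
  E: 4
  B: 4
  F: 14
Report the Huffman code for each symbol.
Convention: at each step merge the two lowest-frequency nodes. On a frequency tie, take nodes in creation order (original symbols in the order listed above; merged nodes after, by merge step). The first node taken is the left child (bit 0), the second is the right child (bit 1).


Huffman tree construction:
Step 1: Merge E(4) + B(4) = 8
Step 2: Merge (E+B)(8) + F(14) = 22
Read each symbol's code off the tree from the root (left child = 0, right child = 1).

Codes:
  E: 00 (length 2)
  B: 01 (length 2)
  F: 1 (length 1)
Average code length: 30/22 = 1.3636 bits/symbol


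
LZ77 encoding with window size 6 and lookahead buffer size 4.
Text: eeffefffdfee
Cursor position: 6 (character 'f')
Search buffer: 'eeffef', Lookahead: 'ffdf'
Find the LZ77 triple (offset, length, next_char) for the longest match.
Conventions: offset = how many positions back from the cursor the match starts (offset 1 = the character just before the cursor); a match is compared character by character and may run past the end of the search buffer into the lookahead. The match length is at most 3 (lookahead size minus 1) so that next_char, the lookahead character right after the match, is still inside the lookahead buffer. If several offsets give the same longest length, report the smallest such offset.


Try each offset into the search buffer:
  offset=1 (pos 5, char 'f'): match length 2
  offset=2 (pos 4, char 'e'): match length 0
  offset=3 (pos 3, char 'f'): match length 1
  offset=4 (pos 2, char 'f'): match length 2
  offset=5 (pos 1, char 'e'): match length 0
  offset=6 (pos 0, char 'e'): match length 0
Longest match has length 2, found at offsets 1, 4; take the smallest, offset 1.
next_char = character at position 6 + 2 = 8 -> 'd'

Best match: offset=1, length=2 (matching 'ff' starting at position 5)
LZ77 triple: (1, 2, 'd')


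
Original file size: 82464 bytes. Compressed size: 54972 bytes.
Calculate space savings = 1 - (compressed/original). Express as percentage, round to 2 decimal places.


ratio = compressed/original = 54972/82464 = 0.666618
savings = 1 - ratio = 1 - 0.666618 = 0.333382
as a percentage: 0.333382 * 100 = 33.34%

Space savings = 1 - 54972/82464 = 33.34%


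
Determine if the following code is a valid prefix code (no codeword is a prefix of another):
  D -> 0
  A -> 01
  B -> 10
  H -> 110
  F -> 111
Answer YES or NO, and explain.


Checking each pair (does one codeword prefix another?):
  D='0' vs A='01': prefix -- VIOLATION

NO -- this is NOT a valid prefix code. D (0) is a prefix of A (01).


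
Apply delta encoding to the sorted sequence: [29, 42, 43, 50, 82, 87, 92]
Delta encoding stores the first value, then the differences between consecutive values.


First value: 29
Deltas:
  42 - 29 = 13
  43 - 42 = 1
  50 - 43 = 7
  82 - 50 = 32
  87 - 82 = 5
  92 - 87 = 5


Delta encoded: [29, 13, 1, 7, 32, 5, 5]


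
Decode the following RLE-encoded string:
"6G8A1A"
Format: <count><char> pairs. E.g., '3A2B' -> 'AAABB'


Expanding each <count><char> pair:
  6G -> 'GGGGGG'
  8A -> 'AAAAAAAA'
  1A -> 'A'

Decoded = GGGGGGAAAAAAAAA


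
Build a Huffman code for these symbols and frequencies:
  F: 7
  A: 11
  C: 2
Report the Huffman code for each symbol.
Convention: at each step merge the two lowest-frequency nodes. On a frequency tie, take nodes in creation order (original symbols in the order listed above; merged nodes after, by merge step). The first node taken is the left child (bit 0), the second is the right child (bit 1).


Huffman tree construction:
Step 1: Merge C(2) + F(7) = 9
Step 2: Merge (C+F)(9) + A(11) = 20
Read each symbol's code off the tree from the root (left child = 0, right child = 1).

Codes:
  F: 01 (length 2)
  A: 1 (length 1)
  C: 00 (length 2)
Average code length: 29/20 = 1.4500 bits/symbol


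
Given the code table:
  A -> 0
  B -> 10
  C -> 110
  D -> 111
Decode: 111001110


Decoding:
111 -> D
0 -> A
0 -> A
111 -> D
0 -> A


Result: DAADA


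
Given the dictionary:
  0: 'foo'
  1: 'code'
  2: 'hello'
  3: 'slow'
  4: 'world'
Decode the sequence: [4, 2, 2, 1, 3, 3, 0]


Look up each index in the dictionary:
  4 -> 'world'
  2 -> 'hello'
  2 -> 'hello'
  1 -> 'code'
  3 -> 'slow'
  3 -> 'slow'
  0 -> 'foo'

Decoded: "world hello hello code slow slow foo"


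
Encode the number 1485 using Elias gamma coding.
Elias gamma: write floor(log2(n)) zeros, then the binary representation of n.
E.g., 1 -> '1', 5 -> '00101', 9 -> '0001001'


num_bits = floor(log2(1485)) + 1 = 11
leading_zeros = num_bits - 1 = 10
binary(1485) = 10111001101

Elias gamma(1485) = '0000000000' + '10111001101' = 000000000010111001101 (21 bits)


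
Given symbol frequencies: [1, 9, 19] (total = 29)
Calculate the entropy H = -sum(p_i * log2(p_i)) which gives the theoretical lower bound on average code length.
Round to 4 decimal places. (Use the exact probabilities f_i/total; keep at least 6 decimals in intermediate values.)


Per-symbol terms -p_i * log2(p_i) with p_i = f_i/29:
  p = 1/29 = 0.034483: log2(p) = -4.857981, -p*log2(p) = 0.167517
  p = 9/29 = 0.310345: log2(p) = -1.688056, -p*log2(p) = 0.523879
  p = 19/29 = 0.655172: log2(p) = -0.610053, -p*log2(p) = 0.399690
H = 0.167517 + 0.523879 + 0.399690 = 1.091086

H = 1.0911 bits/symbol


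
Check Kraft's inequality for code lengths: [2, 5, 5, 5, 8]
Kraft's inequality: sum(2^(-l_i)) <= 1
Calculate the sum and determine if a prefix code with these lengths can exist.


Sum = 2^(-2) + 2^(-5) + 2^(-5) + 2^(-5) + 2^(-8)
    = 0.25 + 0.03125 + 0.03125 + 0.03125 + 0.00390625
    = 89/256 = 0.34765625
Since 0.34765625 <= 1, Kraft's inequality IS satisfied.
A prefix code with these lengths CAN exist.

Kraft sum = 0.34765625. Satisfied.


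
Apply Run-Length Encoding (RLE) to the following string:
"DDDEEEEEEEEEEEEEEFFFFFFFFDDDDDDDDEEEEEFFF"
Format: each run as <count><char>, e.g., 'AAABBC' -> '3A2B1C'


Scanning runs left to right:
  i=0: run of 'D' x 3 -> '3D'
  i=3: run of 'E' x 14 -> '14E'
  i=17: run of 'F' x 8 -> '8F'
  i=25: run of 'D' x 8 -> '8D'
  i=33: run of 'E' x 5 -> '5E'
  i=38: run of 'F' x 3 -> '3F'

RLE = 3D14E8F8D5E3F


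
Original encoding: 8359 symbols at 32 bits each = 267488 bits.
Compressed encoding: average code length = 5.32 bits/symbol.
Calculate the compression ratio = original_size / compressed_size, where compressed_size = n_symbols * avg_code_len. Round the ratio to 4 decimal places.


original_size = n_symbols * orig_bits = 8359 * 32 = 267488 bits
compressed_size = n_symbols * avg_code_len = 8359 * 5.32 = 44469.88 bits
ratio = original_size / compressed_size = 267488 / 44469.88 = 6.015

Compression ratio = 6.015


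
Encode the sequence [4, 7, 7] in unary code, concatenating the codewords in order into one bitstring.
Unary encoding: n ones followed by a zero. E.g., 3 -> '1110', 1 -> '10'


Encode each number as n ones followed by a terminating 0:
  4 -> 11110 (5 bits)
  7 -> 11111110 (8 bits)
  7 -> 11111110 (8 bits)
Total length = 5 + 8 + 8 = 21 bits.

Unary([4, 7, 7]) = 111101111111011111110 (21 bits)


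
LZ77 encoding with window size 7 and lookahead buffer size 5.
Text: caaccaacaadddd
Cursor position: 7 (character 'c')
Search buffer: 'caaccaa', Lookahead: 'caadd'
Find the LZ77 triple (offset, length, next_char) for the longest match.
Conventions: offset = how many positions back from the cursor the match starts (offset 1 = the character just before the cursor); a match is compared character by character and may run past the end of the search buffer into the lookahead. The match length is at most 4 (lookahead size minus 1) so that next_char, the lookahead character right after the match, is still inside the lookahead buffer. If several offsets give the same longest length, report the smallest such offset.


Try each offset into the search buffer:
  offset=1 (pos 6, char 'a'): match length 0
  offset=2 (pos 5, char 'a'): match length 0
  offset=3 (pos 4, char 'c'): match length 3
  offset=4 (pos 3, char 'c'): match length 1
  offset=5 (pos 2, char 'a'): match length 0
  offset=6 (pos 1, char 'a'): match length 0
  offset=7 (pos 0, char 'c'): match length 3
Longest match has length 3, found at offsets 3, 7; take the smallest, offset 3.
next_char = character at position 7 + 3 = 10 -> 'd'

Best match: offset=3, length=3 (matching 'caa' starting at position 4)
LZ77 triple: (3, 3, 'd')


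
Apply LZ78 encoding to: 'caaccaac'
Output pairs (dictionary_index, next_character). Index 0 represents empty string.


LZ78 encoding steps:
Dictionary: {0: ''}
Step 1: w='' (idx 0), next='c' -> output (0, 'c'), add 'c' as idx 1
Step 2: w='' (idx 0), next='a' -> output (0, 'a'), add 'a' as idx 2
Step 3: w='a' (idx 2), next='c' -> output (2, 'c'), add 'ac' as idx 3
Step 4: w='c' (idx 1), next='a' -> output (1, 'a'), add 'ca' as idx 4
Step 5: w='ac' (idx 3), end of input -> output (3, '')


Encoded: [(0, 'c'), (0, 'a'), (2, 'c'), (1, 'a'), (3, '')]


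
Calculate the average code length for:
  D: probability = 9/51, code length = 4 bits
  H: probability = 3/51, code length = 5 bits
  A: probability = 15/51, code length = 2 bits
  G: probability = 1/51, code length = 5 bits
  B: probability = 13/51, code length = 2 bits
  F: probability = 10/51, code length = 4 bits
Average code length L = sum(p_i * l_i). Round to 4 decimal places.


Weighted contributions p_i * l_i:
  D: (9/51) * 4 = 36/51
  H: (3/51) * 5 = 15/51
  A: (15/51) * 2 = 30/51
  G: (1/51) * 5 = 5/51
  B: (13/51) * 2 = 26/51
  F: (10/51) * 4 = 40/51
Sum = (36 + 15 + 30 + 5 + 26 + 40)/51 = 152/51

L = 152/51 = 2.9804 bits/symbol


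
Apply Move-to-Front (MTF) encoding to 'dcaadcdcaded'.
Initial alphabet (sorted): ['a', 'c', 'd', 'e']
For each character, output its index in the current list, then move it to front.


MTF encoding:
'd': index 2 in ['a', 'c', 'd', 'e'] -> ['d', 'a', 'c', 'e']
'c': index 2 in ['d', 'a', 'c', 'e'] -> ['c', 'd', 'a', 'e']
'a': index 2 in ['c', 'd', 'a', 'e'] -> ['a', 'c', 'd', 'e']
'a': index 0 in ['a', 'c', 'd', 'e'] -> ['a', 'c', 'd', 'e']
'd': index 2 in ['a', 'c', 'd', 'e'] -> ['d', 'a', 'c', 'e']
'c': index 2 in ['d', 'a', 'c', 'e'] -> ['c', 'd', 'a', 'e']
'd': index 1 in ['c', 'd', 'a', 'e'] -> ['d', 'c', 'a', 'e']
'c': index 1 in ['d', 'c', 'a', 'e'] -> ['c', 'd', 'a', 'e']
'a': index 2 in ['c', 'd', 'a', 'e'] -> ['a', 'c', 'd', 'e']
'd': index 2 in ['a', 'c', 'd', 'e'] -> ['d', 'a', 'c', 'e']
'e': index 3 in ['d', 'a', 'c', 'e'] -> ['e', 'd', 'a', 'c']
'd': index 1 in ['e', 'd', 'a', 'c'] -> ['d', 'e', 'a', 'c']


Output: [2, 2, 2, 0, 2, 2, 1, 1, 2, 2, 3, 1]


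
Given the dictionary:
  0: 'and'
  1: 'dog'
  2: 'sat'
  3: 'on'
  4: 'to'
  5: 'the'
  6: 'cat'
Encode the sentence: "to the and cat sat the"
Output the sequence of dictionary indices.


Look up each word in the dictionary:
  'to' -> 4
  'the' -> 5
  'and' -> 0
  'cat' -> 6
  'sat' -> 2
  'the' -> 5

Encoded: [4, 5, 0, 6, 2, 5]


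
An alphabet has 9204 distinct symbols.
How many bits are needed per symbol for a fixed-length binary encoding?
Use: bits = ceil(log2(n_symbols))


log2(9204) = 13.168
Bracket: 2^13 = 8192 < 9204 <= 2^14 = 16384
So ceil(log2(9204)) = 14

bits = ceil(log2(9204)) = ceil(13.168) = 14 bits


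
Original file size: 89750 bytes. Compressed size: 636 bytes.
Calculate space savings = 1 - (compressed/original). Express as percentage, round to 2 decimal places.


ratio = compressed/original = 636/89750 = 0.007086
savings = 1 - ratio = 1 - 0.007086 = 0.992914
as a percentage: 0.992914 * 100 = 99.29%

Space savings = 1 - 636/89750 = 99.29%


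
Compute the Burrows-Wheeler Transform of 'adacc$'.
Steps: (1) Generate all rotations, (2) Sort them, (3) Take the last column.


Rotations (sorted):
  0: $adacc -> last char: c
  1: acc$ad -> last char: d
  2: adacc$ -> last char: $
  3: c$adac -> last char: c
  4: cc$ada -> last char: a
  5: dacc$a -> last char: a


BWT = cd$caa


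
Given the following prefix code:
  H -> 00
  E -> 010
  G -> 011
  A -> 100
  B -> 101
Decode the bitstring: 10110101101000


Decoding step by step:
Bits 101 -> B
Bits 101 -> B
Bits 011 -> G
Bits 010 -> E
Bits 00 -> H


Decoded message: BBGEH


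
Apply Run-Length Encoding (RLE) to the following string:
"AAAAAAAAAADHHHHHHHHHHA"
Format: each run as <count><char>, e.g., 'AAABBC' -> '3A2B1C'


Scanning runs left to right:
  i=0: run of 'A' x 10 -> '10A'
  i=10: run of 'D' x 1 -> '1D'
  i=11: run of 'H' x 10 -> '10H'
  i=21: run of 'A' x 1 -> '1A'

RLE = 10A1D10H1A


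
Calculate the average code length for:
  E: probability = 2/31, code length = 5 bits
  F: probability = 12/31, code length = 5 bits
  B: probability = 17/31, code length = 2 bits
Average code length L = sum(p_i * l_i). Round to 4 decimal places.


Weighted contributions p_i * l_i:
  E: (2/31) * 5 = 10/31
  F: (12/31) * 5 = 60/31
  B: (17/31) * 2 = 34/31
Sum = (10 + 60 + 34)/31 = 104/31

L = 104/31 = 3.3548 bits/symbol


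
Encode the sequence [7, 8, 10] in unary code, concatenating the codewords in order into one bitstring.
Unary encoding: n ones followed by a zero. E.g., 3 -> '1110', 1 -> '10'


Encode each number as n ones followed by a terminating 0:
  7 -> 11111110 (8 bits)
  8 -> 111111110 (9 bits)
  10 -> 11111111110 (11 bits)
Total length = 8 + 9 + 11 = 28 bits.

Unary([7, 8, 10]) = 1111111011111111011111111110 (28 bits)


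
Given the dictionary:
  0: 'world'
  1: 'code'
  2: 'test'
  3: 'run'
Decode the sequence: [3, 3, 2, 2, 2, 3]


Look up each index in the dictionary:
  3 -> 'run'
  3 -> 'run'
  2 -> 'test'
  2 -> 'test'
  2 -> 'test'
  3 -> 'run'

Decoded: "run run test test test run"


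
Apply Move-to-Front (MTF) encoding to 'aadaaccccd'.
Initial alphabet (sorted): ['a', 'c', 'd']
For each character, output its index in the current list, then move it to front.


MTF encoding:
'a': index 0 in ['a', 'c', 'd'] -> ['a', 'c', 'd']
'a': index 0 in ['a', 'c', 'd'] -> ['a', 'c', 'd']
'd': index 2 in ['a', 'c', 'd'] -> ['d', 'a', 'c']
'a': index 1 in ['d', 'a', 'c'] -> ['a', 'd', 'c']
'a': index 0 in ['a', 'd', 'c'] -> ['a', 'd', 'c']
'c': index 2 in ['a', 'd', 'c'] -> ['c', 'a', 'd']
'c': index 0 in ['c', 'a', 'd'] -> ['c', 'a', 'd']
'c': index 0 in ['c', 'a', 'd'] -> ['c', 'a', 'd']
'c': index 0 in ['c', 'a', 'd'] -> ['c', 'a', 'd']
'd': index 2 in ['c', 'a', 'd'] -> ['d', 'c', 'a']


Output: [0, 0, 2, 1, 0, 2, 0, 0, 0, 2]


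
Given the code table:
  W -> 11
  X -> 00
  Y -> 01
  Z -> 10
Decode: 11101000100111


Decoding:
11 -> W
10 -> Z
10 -> Z
00 -> X
10 -> Z
01 -> Y
11 -> W


Result: WZZXZYW


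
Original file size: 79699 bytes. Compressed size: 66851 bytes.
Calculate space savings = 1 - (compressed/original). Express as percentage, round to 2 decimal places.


ratio = compressed/original = 66851/79699 = 0.838793
savings = 1 - ratio = 1 - 0.838793 = 0.161207
as a percentage: 0.161207 * 100 = 16.12%

Space savings = 1 - 66851/79699 = 16.12%


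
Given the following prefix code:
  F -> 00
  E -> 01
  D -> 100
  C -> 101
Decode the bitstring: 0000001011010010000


Decoding step by step:
Bits 00 -> F
Bits 00 -> F
Bits 00 -> F
Bits 101 -> C
Bits 101 -> C
Bits 00 -> F
Bits 100 -> D
Bits 00 -> F


Decoded message: FFFCCFDF


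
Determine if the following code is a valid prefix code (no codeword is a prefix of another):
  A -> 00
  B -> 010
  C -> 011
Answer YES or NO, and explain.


Checking each pair (does one codeword prefix another?):
  A='00' vs B='010': no prefix
  A='00' vs C='011': no prefix
  B='010' vs A='00': no prefix
  B='010' vs C='011': no prefix
  C='011' vs A='00': no prefix
  C='011' vs B='010': no prefix
No violation found over all pairs.

YES -- this is a valid prefix code. No codeword is a prefix of any other codeword.


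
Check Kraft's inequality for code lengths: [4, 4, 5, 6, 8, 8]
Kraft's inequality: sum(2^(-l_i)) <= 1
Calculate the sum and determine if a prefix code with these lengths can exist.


Sum = 2^(-4) + 2^(-4) + 2^(-5) + 2^(-6) + 2^(-8) + 2^(-8)
    = 0.0625 + 0.0625 + 0.03125 + 0.015625 + 0.00390625 + 0.00390625
    = 46/256 = 0.1796875
Since 0.1796875 <= 1, Kraft's inequality IS satisfied.
A prefix code with these lengths CAN exist.

Kraft sum = 0.1796875. Satisfied.


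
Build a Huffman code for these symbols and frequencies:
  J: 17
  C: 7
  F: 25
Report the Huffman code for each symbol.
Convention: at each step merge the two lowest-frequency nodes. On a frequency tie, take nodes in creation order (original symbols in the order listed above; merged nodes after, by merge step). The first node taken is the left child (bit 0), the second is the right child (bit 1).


Huffman tree construction:
Step 1: Merge C(7) + J(17) = 24
Step 2: Merge (C+J)(24) + F(25) = 49
Read each symbol's code off the tree from the root (left child = 0, right child = 1).

Codes:
  J: 01 (length 2)
  C: 00 (length 2)
  F: 1 (length 1)
Average code length: 73/49 = 1.4898 bits/symbol


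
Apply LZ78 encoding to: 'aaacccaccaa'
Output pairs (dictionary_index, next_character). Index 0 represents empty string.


LZ78 encoding steps:
Dictionary: {0: ''}
Step 1: w='' (idx 0), next='a' -> output (0, 'a'), add 'a' as idx 1
Step 2: w='a' (idx 1), next='a' -> output (1, 'a'), add 'aa' as idx 2
Step 3: w='' (idx 0), next='c' -> output (0, 'c'), add 'c' as idx 3
Step 4: w='c' (idx 3), next='c' -> output (3, 'c'), add 'cc' as idx 4
Step 5: w='a' (idx 1), next='c' -> output (1, 'c'), add 'ac' as idx 5
Step 6: w='c' (idx 3), next='a' -> output (3, 'a'), add 'ca' as idx 6
Step 7: w='a' (idx 1), end of input -> output (1, '')


Encoded: [(0, 'a'), (1, 'a'), (0, 'c'), (3, 'c'), (1, 'c'), (3, 'a'), (1, '')]


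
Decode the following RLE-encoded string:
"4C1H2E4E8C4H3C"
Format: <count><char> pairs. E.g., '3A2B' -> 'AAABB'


Expanding each <count><char> pair:
  4C -> 'CCCC'
  1H -> 'H'
  2E -> 'EE'
  4E -> 'EEEE'
  8C -> 'CCCCCCCC'
  4H -> 'HHHH'
  3C -> 'CCC'

Decoded = CCCCHEEEEEECCCCCCCCHHHHCCC


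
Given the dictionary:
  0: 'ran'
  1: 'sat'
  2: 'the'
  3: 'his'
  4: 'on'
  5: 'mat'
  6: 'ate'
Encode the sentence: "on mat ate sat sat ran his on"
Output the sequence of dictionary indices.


Look up each word in the dictionary:
  'on' -> 4
  'mat' -> 5
  'ate' -> 6
  'sat' -> 1
  'sat' -> 1
  'ran' -> 0
  'his' -> 3
  'on' -> 4

Encoded: [4, 5, 6, 1, 1, 0, 3, 4]


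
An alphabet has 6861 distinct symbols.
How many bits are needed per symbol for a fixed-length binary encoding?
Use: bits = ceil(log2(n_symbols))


log2(6861) = 12.7442
Bracket: 2^12 = 4096 < 6861 <= 2^13 = 8192
So ceil(log2(6861)) = 13

bits = ceil(log2(6861)) = ceil(12.7442) = 13 bits


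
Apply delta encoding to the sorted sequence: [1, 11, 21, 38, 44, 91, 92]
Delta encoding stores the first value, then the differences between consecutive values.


First value: 1
Deltas:
  11 - 1 = 10
  21 - 11 = 10
  38 - 21 = 17
  44 - 38 = 6
  91 - 44 = 47
  92 - 91 = 1


Delta encoded: [1, 10, 10, 17, 6, 47, 1]


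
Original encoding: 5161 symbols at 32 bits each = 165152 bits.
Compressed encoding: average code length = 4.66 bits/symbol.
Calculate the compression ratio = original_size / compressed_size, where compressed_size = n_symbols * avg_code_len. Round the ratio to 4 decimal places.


original_size = n_symbols * orig_bits = 5161 * 32 = 165152 bits
compressed_size = n_symbols * avg_code_len = 5161 * 4.66 = 24050.26 bits
ratio = original_size / compressed_size = 165152 / 24050.26 = 6.867

Compression ratio = 6.867


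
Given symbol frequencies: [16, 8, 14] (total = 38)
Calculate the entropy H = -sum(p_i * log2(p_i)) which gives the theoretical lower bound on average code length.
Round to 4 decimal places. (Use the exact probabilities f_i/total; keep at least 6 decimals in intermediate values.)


Per-symbol terms -p_i * log2(p_i) with p_i = f_i/38:
  p = 16/38 = 0.421053: log2(p) = -1.247928, -p*log2(p) = 0.525443
  p = 8/38 = 0.210526: log2(p) = -2.247928, -p*log2(p) = 0.473248
  p = 14/38 = 0.368421: log2(p) = -1.440573, -p*log2(p) = 0.530737
H = 0.525443 + 0.473248 + 0.530737 = 1.529428

H = 1.5294 bits/symbol


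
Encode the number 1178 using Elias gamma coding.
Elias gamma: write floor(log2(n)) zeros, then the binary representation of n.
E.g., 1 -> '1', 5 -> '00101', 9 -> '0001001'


num_bits = floor(log2(1178)) + 1 = 11
leading_zeros = num_bits - 1 = 10
binary(1178) = 10010011010

Elias gamma(1178) = '0000000000' + '10010011010' = 000000000010010011010 (21 bits)


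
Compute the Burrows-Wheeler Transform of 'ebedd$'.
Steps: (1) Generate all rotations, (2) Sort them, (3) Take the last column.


Rotations (sorted):
  0: $ebedd -> last char: d
  1: bedd$e -> last char: e
  2: d$ebed -> last char: d
  3: dd$ebe -> last char: e
  4: ebedd$ -> last char: $
  5: edd$eb -> last char: b


BWT = dede$b


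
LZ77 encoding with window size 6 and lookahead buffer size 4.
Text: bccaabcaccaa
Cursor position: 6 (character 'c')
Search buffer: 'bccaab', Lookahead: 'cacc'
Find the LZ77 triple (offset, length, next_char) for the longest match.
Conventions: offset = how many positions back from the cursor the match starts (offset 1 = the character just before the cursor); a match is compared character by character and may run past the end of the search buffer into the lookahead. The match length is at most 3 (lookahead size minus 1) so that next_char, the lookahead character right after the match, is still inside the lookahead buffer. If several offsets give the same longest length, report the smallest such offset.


Try each offset into the search buffer:
  offset=1 (pos 5, char 'b'): match length 0
  offset=2 (pos 4, char 'a'): match length 0
  offset=3 (pos 3, char 'a'): match length 0
  offset=4 (pos 2, char 'c'): match length 2
  offset=5 (pos 1, char 'c'): match length 1
  offset=6 (pos 0, char 'b'): match length 0
Longest match has length 2 at offset 4.
next_char = character at position 6 + 2 = 8 -> 'c'

Best match: offset=4, length=2 (matching 'ca' starting at position 2)
LZ77 triple: (4, 2, 'c')


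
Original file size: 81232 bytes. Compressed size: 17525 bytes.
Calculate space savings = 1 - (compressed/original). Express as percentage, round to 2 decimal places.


ratio = compressed/original = 17525/81232 = 0.21574
savings = 1 - ratio = 1 - 0.21574 = 0.78426
as a percentage: 0.78426 * 100 = 78.43%

Space savings = 1 - 17525/81232 = 78.43%


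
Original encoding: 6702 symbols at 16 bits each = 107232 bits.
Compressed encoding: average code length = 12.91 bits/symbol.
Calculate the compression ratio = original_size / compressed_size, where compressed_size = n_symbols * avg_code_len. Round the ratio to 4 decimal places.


original_size = n_symbols * orig_bits = 6702 * 16 = 107232 bits
compressed_size = n_symbols * avg_code_len = 6702 * 12.91 = 86522.82 bits
ratio = original_size / compressed_size = 107232 / 86522.82 = 1.2393

Compression ratio = 1.2393


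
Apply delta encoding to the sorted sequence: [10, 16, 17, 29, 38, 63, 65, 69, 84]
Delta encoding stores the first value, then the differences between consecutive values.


First value: 10
Deltas:
  16 - 10 = 6
  17 - 16 = 1
  29 - 17 = 12
  38 - 29 = 9
  63 - 38 = 25
  65 - 63 = 2
  69 - 65 = 4
  84 - 69 = 15


Delta encoded: [10, 6, 1, 12, 9, 25, 2, 4, 15]


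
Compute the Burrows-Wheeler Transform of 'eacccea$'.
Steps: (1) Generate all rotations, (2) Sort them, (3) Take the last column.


Rotations (sorted):
  0: $eacccea -> last char: a
  1: a$eaccce -> last char: e
  2: acccea$e -> last char: e
  3: cccea$ea -> last char: a
  4: ccea$eac -> last char: c
  5: cea$eacc -> last char: c
  6: ea$eaccc -> last char: c
  7: eacccea$ -> last char: $


BWT = aeeaccc$


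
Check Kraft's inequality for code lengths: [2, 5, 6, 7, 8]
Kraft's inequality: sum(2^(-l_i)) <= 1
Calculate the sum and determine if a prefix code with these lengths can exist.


Sum = 2^(-2) + 2^(-5) + 2^(-6) + 2^(-7) + 2^(-8)
    = 0.25 + 0.03125 + 0.015625 + 0.0078125 + 0.00390625
    = 79/256 = 0.30859375
Since 0.30859375 <= 1, Kraft's inequality IS satisfied.
A prefix code with these lengths CAN exist.

Kraft sum = 0.30859375. Satisfied.


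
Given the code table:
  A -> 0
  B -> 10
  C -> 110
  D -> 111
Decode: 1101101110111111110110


Decoding:
110 -> C
110 -> C
111 -> D
0 -> A
111 -> D
111 -> D
110 -> C
110 -> C


Result: CCDADDCC


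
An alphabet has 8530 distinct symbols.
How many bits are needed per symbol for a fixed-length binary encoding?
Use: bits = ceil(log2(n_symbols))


log2(8530) = 13.0583
Bracket: 2^13 = 8192 < 8530 <= 2^14 = 16384
So ceil(log2(8530)) = 14

bits = ceil(log2(8530)) = ceil(13.0583) = 14 bits


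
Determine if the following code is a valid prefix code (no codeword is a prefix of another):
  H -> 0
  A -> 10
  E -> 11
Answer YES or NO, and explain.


Checking each pair (does one codeword prefix another?):
  H='0' vs A='10': no prefix
  H='0' vs E='11': no prefix
  A='10' vs H='0': no prefix
  A='10' vs E='11': no prefix
  E='11' vs H='0': no prefix
  E='11' vs A='10': no prefix
No violation found over all pairs.

YES -- this is a valid prefix code. No codeword is a prefix of any other codeword.


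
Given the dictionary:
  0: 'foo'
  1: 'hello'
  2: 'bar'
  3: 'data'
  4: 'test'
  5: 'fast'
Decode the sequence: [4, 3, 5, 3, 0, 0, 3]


Look up each index in the dictionary:
  4 -> 'test'
  3 -> 'data'
  5 -> 'fast'
  3 -> 'data'
  0 -> 'foo'
  0 -> 'foo'
  3 -> 'data'

Decoded: "test data fast data foo foo data"


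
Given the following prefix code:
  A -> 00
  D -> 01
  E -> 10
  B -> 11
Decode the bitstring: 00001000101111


Decoding step by step:
Bits 00 -> A
Bits 00 -> A
Bits 10 -> E
Bits 00 -> A
Bits 10 -> E
Bits 11 -> B
Bits 11 -> B


Decoded message: AAEAEBB


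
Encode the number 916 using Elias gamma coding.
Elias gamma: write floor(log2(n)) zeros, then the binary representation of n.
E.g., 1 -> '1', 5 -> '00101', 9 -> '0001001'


num_bits = floor(log2(916)) + 1 = 10
leading_zeros = num_bits - 1 = 9
binary(916) = 1110010100

Elias gamma(916) = '000000000' + '1110010100' = 0000000001110010100 (19 bits)


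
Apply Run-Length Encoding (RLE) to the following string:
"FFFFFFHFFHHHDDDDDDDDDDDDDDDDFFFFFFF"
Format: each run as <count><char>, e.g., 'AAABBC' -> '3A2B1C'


Scanning runs left to right:
  i=0: run of 'F' x 6 -> '6F'
  i=6: run of 'H' x 1 -> '1H'
  i=7: run of 'F' x 2 -> '2F'
  i=9: run of 'H' x 3 -> '3H'
  i=12: run of 'D' x 16 -> '16D'
  i=28: run of 'F' x 7 -> '7F'

RLE = 6F1H2F3H16D7F


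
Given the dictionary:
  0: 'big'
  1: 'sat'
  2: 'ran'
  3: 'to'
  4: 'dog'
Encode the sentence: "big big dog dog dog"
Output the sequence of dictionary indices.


Look up each word in the dictionary:
  'big' -> 0
  'big' -> 0
  'dog' -> 4
  'dog' -> 4
  'dog' -> 4

Encoded: [0, 0, 4, 4, 4]


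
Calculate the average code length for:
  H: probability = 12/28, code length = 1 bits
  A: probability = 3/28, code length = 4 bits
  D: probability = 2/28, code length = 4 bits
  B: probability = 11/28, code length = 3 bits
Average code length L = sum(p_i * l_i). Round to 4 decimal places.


Weighted contributions p_i * l_i:
  H: (12/28) * 1 = 12/28
  A: (3/28) * 4 = 12/28
  D: (2/28) * 4 = 8/28
  B: (11/28) * 3 = 33/28
Sum = (12 + 12 + 8 + 33)/28 = 65/28

L = 65/28 = 2.3214 bits/symbol


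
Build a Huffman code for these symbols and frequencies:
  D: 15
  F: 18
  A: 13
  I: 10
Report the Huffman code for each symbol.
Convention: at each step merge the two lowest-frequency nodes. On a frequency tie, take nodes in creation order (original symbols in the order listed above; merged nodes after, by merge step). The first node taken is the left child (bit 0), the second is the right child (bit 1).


Huffman tree construction:
Step 1: Merge I(10) + A(13) = 23
Step 2: Merge D(15) + F(18) = 33
Step 3: Merge (I+A)(23) + (D+F)(33) = 56
Read each symbol's code off the tree from the root (left child = 0, right child = 1).

Codes:
  D: 10 (length 2)
  F: 11 (length 2)
  A: 01 (length 2)
  I: 00 (length 2)
Average code length: 112/56 = 2.0000 bits/symbol


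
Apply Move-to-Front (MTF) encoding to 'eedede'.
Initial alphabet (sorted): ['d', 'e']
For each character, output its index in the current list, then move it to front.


MTF encoding:
'e': index 1 in ['d', 'e'] -> ['e', 'd']
'e': index 0 in ['e', 'd'] -> ['e', 'd']
'd': index 1 in ['e', 'd'] -> ['d', 'e']
'e': index 1 in ['d', 'e'] -> ['e', 'd']
'd': index 1 in ['e', 'd'] -> ['d', 'e']
'e': index 1 in ['d', 'e'] -> ['e', 'd']


Output: [1, 0, 1, 1, 1, 1]


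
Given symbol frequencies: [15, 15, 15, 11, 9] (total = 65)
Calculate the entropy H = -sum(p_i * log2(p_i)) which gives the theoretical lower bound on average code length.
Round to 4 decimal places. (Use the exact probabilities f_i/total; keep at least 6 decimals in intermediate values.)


Per-symbol terms -p_i * log2(p_i) with p_i = f_i/65:
  p = 15/65 = 0.230769: log2(p) = -2.115477, -p*log2(p) = 0.488187
  p = 15/65 = 0.230769: log2(p) = -2.115477, -p*log2(p) = 0.488187
  p = 15/65 = 0.230769: log2(p) = -2.115477, -p*log2(p) = 0.488187
  p = 11/65 = 0.169231: log2(p) = -2.562936, -p*log2(p) = 0.433728
  p = 9/65 = 0.138462: log2(p) = -2.852443, -p*log2(p) = 0.394954
H = 0.488187 + 0.488187 + 0.488187 + 0.433728 + 0.394954 = 2.293243

H = 2.2932 bits/symbol


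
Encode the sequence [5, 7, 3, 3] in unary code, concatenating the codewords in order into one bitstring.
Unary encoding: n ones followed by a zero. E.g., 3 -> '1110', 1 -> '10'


Encode each number as n ones followed by a terminating 0:
  5 -> 111110 (6 bits)
  7 -> 11111110 (8 bits)
  3 -> 1110 (4 bits)
  3 -> 1110 (4 bits)
Total length = 6 + 8 + 4 + 4 = 22 bits.

Unary([5, 7, 3, 3]) = 1111101111111011101110 (22 bits)


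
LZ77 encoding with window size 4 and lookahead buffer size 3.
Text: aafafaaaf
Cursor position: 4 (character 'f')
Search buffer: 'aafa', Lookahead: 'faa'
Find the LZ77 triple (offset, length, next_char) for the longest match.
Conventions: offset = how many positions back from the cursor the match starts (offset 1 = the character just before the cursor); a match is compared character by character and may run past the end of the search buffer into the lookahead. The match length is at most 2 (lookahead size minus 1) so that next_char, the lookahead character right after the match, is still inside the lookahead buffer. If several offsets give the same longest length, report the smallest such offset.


Try each offset into the search buffer:
  offset=1 (pos 3, char 'a'): match length 0
  offset=2 (pos 2, char 'f'): match length 2
  offset=3 (pos 1, char 'a'): match length 0
  offset=4 (pos 0, char 'a'): match length 0
Longest match has length 2 at offset 2.
next_char = character at position 4 + 2 = 6 -> 'a'

Best match: offset=2, length=2 (matching 'fa' starting at position 2)
LZ77 triple: (2, 2, 'a')


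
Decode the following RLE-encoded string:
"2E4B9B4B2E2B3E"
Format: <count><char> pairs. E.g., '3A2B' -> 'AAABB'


Expanding each <count><char> pair:
  2E -> 'EE'
  4B -> 'BBBB'
  9B -> 'BBBBBBBBB'
  4B -> 'BBBB'
  2E -> 'EE'
  2B -> 'BB'
  3E -> 'EEE'

Decoded = EEBBBBBBBBBBBBBBBBBEEBBEEE


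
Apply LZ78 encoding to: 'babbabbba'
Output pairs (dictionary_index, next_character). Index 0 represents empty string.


LZ78 encoding steps:
Dictionary: {0: ''}
Step 1: w='' (idx 0), next='b' -> output (0, 'b'), add 'b' as idx 1
Step 2: w='' (idx 0), next='a' -> output (0, 'a'), add 'a' as idx 2
Step 3: w='b' (idx 1), next='b' -> output (1, 'b'), add 'bb' as idx 3
Step 4: w='a' (idx 2), next='b' -> output (2, 'b'), add 'ab' as idx 4
Step 5: w='bb' (idx 3), next='a' -> output (3, 'a'), add 'bba' as idx 5


Encoded: [(0, 'b'), (0, 'a'), (1, 'b'), (2, 'b'), (3, 'a')]


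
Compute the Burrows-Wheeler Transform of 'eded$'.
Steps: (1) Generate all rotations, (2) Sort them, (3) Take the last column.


Rotations (sorted):
  0: $eded -> last char: d
  1: d$ede -> last char: e
  2: ded$e -> last char: e
  3: ed$ed -> last char: d
  4: eded$ -> last char: $


BWT = deed$


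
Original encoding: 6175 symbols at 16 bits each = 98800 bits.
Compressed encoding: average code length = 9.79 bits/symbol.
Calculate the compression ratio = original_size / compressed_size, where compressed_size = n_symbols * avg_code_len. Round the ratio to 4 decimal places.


original_size = n_symbols * orig_bits = 6175 * 16 = 98800 bits
compressed_size = n_symbols * avg_code_len = 6175 * 9.79 = 60453.25 bits
ratio = original_size / compressed_size = 98800 / 60453.25 = 1.6343

Compression ratio = 1.6343


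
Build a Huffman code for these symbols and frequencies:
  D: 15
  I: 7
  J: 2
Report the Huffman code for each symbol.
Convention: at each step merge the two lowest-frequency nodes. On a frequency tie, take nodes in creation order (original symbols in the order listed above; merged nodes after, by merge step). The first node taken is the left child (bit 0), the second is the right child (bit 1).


Huffman tree construction:
Step 1: Merge J(2) + I(7) = 9
Step 2: Merge (J+I)(9) + D(15) = 24
Read each symbol's code off the tree from the root (left child = 0, right child = 1).

Codes:
  D: 1 (length 1)
  I: 01 (length 2)
  J: 00 (length 2)
Average code length: 33/24 = 1.3750 bits/symbol


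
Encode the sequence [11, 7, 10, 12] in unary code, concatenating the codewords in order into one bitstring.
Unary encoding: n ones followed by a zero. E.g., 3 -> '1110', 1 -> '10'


Encode each number as n ones followed by a terminating 0:
  11 -> 111111111110 (12 bits)
  7 -> 11111110 (8 bits)
  10 -> 11111111110 (11 bits)
  12 -> 1111111111110 (13 bits)
Total length = 12 + 8 + 11 + 13 = 44 bits.

Unary([11, 7, 10, 12]) = 11111111111011111110111111111101111111111110 (44 bits)


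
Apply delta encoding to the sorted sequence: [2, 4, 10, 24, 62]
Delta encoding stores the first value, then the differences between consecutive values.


First value: 2
Deltas:
  4 - 2 = 2
  10 - 4 = 6
  24 - 10 = 14
  62 - 24 = 38


Delta encoded: [2, 2, 6, 14, 38]


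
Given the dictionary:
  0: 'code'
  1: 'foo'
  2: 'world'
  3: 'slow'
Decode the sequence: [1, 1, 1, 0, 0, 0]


Look up each index in the dictionary:
  1 -> 'foo'
  1 -> 'foo'
  1 -> 'foo'
  0 -> 'code'
  0 -> 'code'
  0 -> 'code'

Decoded: "foo foo foo code code code"
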